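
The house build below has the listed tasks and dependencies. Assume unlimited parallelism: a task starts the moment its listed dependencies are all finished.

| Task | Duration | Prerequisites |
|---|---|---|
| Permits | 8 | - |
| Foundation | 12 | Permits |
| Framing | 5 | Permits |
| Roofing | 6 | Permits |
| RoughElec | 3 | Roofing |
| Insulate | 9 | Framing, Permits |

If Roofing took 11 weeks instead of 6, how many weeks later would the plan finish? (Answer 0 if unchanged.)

0

Baseline: Permits→Framing→Insulate = 8+5+9 = 22 → 22 weeks.
Roofing is off the critical path — its longest chain is 17 weeks, giving 5 of slack.
No other chain overtakes it, so the finish is 22 weeks.
Change in finish: 22 − 22 = +0 weeks.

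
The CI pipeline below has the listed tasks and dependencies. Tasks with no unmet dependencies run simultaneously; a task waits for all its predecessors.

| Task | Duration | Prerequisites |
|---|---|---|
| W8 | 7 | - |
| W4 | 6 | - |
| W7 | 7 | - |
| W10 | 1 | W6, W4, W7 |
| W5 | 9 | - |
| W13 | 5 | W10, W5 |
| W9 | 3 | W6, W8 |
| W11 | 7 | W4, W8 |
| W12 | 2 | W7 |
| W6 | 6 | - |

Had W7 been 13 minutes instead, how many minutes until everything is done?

19

Critical path before the change: W5→W13 = 9+5 = 14 giving 14 minutes.
W7 has 1 minute of float (longest path through it is 13).
New critical path: W7→W10→W13 = 13+1+5 = 19 ⇒ 19 minutes.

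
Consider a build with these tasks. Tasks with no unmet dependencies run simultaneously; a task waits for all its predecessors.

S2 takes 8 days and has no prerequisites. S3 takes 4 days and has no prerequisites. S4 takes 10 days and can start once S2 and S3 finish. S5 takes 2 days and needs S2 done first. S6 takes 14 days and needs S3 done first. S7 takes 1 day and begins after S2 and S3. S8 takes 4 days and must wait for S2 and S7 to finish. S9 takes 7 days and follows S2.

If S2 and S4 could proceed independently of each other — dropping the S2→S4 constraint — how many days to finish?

With the dependency in place, S2→S4 = 8+10 = 18 sets the finish at 18 days.
Without S2→S4, S4's earliest start moves from 8 to 4.
After: S3→S6 = 4+14 = 18 → 18 days.

18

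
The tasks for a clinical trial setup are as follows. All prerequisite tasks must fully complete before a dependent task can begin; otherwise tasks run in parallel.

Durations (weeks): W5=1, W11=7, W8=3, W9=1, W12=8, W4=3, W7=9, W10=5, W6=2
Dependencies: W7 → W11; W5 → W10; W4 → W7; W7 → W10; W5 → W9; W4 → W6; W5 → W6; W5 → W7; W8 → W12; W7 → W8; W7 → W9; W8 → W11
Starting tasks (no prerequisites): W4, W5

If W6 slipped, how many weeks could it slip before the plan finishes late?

18

W4→W7→W8→W12 = 3+9+3+8 = 23 sets the makespan at 23 weeks.
The longest chain containing W6 totals 5 weeks.
So W6 can slip 23 − 5 = 18 weeks.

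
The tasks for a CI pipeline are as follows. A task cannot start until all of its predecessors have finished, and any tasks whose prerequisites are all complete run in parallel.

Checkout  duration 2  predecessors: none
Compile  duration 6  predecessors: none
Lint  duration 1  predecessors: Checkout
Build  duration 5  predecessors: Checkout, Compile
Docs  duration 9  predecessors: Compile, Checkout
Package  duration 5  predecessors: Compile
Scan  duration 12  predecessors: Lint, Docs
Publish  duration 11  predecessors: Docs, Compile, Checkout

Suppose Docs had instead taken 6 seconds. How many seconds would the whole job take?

Actual critical path: Compile→Docs→Scan = 6+9+12 = 27 ⇒ 27 seconds.
Since Docs is critical, the -3 change carries straight to that chain (now 24 seconds).
No other chain overtakes it, so the finish is 24 seconds.

24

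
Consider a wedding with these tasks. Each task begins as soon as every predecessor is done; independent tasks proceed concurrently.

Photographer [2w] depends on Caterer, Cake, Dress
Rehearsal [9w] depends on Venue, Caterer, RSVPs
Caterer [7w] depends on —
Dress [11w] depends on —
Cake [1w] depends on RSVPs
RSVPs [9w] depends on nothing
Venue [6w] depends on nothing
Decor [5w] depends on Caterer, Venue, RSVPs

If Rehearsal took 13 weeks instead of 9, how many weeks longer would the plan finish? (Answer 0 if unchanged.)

Baseline: RSVPs→Rehearsal = 9+9 = 18 → 18 weeks.
Rehearsal lies on that path, so at 13 weeks the path becomes 22 weeks.
The critical path is still RSVPs→Rehearsal; finish is now 22 weeks.
Change in finish: 22 − 18 = +4 weeks.

4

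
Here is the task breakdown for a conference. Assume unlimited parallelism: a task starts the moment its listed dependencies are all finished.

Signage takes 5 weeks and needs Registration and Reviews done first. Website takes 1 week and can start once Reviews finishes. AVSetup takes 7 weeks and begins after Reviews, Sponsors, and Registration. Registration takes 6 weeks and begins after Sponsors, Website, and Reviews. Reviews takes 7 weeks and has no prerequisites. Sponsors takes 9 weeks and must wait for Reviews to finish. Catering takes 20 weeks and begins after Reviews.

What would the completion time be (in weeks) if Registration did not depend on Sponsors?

Before: longest chain Reviews→Sponsors→Registration→AVSetup = 7+9+6+7 = 29, finish 29.
Without Sponsors→Registration, Registration's earliest start moves from 16 to 8.
After: Reviews→Catering = 7+20 = 27 → 27 weeks.

27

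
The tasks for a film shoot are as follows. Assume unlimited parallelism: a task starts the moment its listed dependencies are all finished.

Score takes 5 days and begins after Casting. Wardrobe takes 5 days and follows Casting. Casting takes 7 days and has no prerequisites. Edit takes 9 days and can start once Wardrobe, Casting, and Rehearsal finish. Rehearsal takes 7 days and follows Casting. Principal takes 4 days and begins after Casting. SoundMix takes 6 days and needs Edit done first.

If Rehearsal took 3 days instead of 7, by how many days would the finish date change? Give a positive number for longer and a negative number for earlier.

-2

As given, the longest chain is Casting→Rehearsal→Edit→SoundMix = 7+7+9+6 = 29, so the finish is 29 days.
Rehearsal is on the critical path; changing it to 3 makes that path 25 days.
Now Casting→Wardrobe→Edit→SoundMix = 7+5+9+6 = 27 is longest, so the finish becomes 27 days.
Change in finish: 27 − 29 = -2 days.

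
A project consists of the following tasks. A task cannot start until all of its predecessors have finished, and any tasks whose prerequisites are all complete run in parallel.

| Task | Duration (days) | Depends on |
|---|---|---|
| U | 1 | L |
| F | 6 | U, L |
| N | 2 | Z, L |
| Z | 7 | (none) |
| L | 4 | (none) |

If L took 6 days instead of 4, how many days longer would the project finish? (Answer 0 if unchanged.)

2

Baseline: L→U→F = 4+1+6 = 11 → 11 days.
L lies on that path, so at 6 days the path becomes 13 days.
No other chain overtakes it, so the finish is 13 days.
Change in finish: 13 − 11 = +2 days.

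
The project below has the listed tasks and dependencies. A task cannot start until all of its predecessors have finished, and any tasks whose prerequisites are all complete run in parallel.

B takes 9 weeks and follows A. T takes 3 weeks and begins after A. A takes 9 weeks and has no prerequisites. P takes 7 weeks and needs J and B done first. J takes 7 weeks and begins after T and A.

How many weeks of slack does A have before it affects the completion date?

A→T→J→P = 9+3+7+7 = 26 sets the makespan at 26 weeks.
A finishes as early as 9 and must finish by 9.
Slack of A = 0 − 0 = 0 weeks.

0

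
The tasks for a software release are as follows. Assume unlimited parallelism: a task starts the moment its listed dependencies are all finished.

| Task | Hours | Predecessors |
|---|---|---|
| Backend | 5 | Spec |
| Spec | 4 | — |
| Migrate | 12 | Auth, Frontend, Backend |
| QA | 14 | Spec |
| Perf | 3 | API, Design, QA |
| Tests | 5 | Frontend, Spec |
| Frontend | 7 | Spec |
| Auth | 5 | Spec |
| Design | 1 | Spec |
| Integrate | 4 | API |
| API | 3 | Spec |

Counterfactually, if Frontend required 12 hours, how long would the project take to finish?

28

Baseline: Spec→Frontend→Migrate = 4+7+12 = 23 → 23 hours.
Since Frontend is critical, the +5 change carries straight to that chain (now 28 hours).
The critical path is still Spec→Frontend→Migrate; finish is now 28 hours.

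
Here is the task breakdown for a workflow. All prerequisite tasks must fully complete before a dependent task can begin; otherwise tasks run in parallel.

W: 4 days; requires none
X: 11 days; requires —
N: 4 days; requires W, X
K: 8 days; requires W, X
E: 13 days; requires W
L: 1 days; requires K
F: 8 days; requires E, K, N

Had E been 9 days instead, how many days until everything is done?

27

Actual critical path: X→K→F = 11+8+8 = 27 ⇒ 27 days.
E has 2 days of float (longest path through it is 25).
The critical path is still X→K→F; finish is now 27 days.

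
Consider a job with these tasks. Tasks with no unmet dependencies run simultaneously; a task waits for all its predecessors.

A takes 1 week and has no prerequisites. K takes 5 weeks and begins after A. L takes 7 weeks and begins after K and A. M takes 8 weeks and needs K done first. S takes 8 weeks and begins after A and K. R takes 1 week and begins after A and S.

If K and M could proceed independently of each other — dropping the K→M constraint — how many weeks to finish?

Original critical path: A→K→S→R = 1+5+8+1 = 15 ⇒ 15 weeks.
Without K→M, M's earliest start moves from 6 to 0.
New critical path: A→K→S→R = 1+5+8+1 = 15 ⇒ 15 weeks.

15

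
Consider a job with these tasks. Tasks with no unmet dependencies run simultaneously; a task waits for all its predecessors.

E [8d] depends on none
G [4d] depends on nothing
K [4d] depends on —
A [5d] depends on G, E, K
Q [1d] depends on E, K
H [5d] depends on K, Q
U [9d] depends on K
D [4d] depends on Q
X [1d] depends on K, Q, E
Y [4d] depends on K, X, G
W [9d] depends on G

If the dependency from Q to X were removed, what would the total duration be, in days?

With the dependency in place, E→Q→H = 8+1+5 = 14 sets the finish at 14 days.
Without Q→X, X's earliest start moves from 9 to 8.
The longest chain is now E→Q→H = 8+1+5 = 14, so the project takes 14 days.

14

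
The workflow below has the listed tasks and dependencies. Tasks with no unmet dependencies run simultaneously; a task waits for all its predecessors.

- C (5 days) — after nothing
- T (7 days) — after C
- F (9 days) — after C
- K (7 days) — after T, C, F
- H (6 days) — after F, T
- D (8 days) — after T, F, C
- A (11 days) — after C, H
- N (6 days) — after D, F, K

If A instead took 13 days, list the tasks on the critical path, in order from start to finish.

C, F, H, A

As given, the longest chain is C→F→H→A = 5+9+6+11 = 31, so the finish is 31 days.
A is on the critical path; changing it to 13 makes that path 33 days.
That remains the longest chain; total 33 days.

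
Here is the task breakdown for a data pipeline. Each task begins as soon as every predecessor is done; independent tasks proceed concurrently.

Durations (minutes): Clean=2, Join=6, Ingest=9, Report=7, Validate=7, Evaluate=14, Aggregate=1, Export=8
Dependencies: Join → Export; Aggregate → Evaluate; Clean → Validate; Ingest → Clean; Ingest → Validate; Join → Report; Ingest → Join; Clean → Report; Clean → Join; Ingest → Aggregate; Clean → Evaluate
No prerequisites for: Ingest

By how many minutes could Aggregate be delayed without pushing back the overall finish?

Critical path: Ingest→Clean→Join→Export = 9+2+6+8 = 25, so the finish is 25 minutes.
Longest path through Aggregate: 24 minutes (earliest finish 10, latest finish 11).
So Aggregate can slip 11 − 10 = 1 minute.

1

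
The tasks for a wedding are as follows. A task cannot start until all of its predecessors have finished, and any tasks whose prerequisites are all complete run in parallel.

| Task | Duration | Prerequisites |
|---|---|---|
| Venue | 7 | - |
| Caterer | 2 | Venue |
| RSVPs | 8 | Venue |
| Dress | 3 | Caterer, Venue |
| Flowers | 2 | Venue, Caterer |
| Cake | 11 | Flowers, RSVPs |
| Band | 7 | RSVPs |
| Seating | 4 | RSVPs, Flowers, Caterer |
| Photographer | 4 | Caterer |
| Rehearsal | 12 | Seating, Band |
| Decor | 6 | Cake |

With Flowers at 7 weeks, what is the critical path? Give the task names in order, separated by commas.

Venue, RSVPs, Band, Rehearsal

Critical path before the change: Venue→RSVPs→Band→Rehearsal = 7+8+7+12 = 34 giving 34 weeks.
Flowers has 6 weeks of float (longest path through it is 28).
That remains the longest chain; total 34 weeks.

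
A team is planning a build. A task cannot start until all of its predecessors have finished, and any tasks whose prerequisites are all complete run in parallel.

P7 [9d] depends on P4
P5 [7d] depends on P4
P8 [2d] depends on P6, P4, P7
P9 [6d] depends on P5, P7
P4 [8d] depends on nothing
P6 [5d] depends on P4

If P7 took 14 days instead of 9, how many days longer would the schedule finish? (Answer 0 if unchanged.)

Baseline: P4→P7→P9 = 8+9+6 = 23 → 23 days.
P7 lies on that path, so at 14 days the path becomes 28 days.
The critical path is still P4→P7→P9; finish is now 28 days.
Change in finish: 28 − 23 = +5 days.

5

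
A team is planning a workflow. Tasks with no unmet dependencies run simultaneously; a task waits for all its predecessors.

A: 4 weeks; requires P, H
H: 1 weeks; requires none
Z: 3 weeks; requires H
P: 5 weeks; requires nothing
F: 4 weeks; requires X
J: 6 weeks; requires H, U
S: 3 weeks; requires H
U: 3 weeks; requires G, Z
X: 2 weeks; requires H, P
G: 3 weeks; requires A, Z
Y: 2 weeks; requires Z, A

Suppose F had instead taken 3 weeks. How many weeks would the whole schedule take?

As given, the longest chain is P→A→G→U→J = 5+4+3+3+6 = 21, so the finish is 21 weeks.
F has 10 weeks of float (longest path through it is 11).
No other chain overtakes it, so the finish is 21 weeks.

21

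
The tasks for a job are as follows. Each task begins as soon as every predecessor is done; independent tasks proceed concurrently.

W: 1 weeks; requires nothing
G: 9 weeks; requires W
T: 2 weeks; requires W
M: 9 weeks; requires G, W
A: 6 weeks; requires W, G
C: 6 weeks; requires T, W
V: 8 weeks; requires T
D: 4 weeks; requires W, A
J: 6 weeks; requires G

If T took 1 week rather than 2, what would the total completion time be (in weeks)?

Baseline: W→G→A→D = 1+9+6+4 = 20 → 20 weeks.
T is off the critical path — its longest chain is 11 weeks, giving 9 of slack.
That remains the longest chain; total 20 weeks.

20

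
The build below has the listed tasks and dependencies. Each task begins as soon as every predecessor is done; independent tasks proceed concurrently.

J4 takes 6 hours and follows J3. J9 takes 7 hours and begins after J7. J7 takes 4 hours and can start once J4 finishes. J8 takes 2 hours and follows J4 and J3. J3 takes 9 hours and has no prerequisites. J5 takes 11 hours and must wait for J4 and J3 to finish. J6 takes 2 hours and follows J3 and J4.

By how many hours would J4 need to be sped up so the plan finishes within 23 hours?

Current finish: 26 hours; target: 23.
J4 is on every critical path, so each hour cut from J4 cuts the finish by one (this holds down to a finish of 21).
Need 26 − 23 = 3 hours off J4 → J4 becomes 3 hours, finish becomes 23.

3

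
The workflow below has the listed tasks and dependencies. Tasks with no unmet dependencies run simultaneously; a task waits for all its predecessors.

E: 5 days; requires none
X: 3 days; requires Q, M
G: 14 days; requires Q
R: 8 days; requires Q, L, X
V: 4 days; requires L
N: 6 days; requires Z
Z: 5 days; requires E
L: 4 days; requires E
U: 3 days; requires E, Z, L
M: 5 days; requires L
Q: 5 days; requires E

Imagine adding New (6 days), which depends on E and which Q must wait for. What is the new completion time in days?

Originally the job takes 25 days.
With New inserted, Q now waits for max(E, New).
New critical path: E→New→Q→G = 5+6+5+14 = 30 ⇒ 30 days.

30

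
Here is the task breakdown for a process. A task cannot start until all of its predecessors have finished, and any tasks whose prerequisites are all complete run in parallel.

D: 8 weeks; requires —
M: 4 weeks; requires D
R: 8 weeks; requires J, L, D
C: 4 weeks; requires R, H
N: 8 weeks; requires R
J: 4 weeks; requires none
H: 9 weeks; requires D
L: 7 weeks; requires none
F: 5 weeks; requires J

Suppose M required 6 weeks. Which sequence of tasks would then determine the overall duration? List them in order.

As given, the longest chain is D→R→N = 8+8+8 = 24, so the finish is 24 weeks.
The longest path through M is only 12 weeks, so M has float 12.
The critical path is still D→R→N; finish is now 24 weeks.

D, R, N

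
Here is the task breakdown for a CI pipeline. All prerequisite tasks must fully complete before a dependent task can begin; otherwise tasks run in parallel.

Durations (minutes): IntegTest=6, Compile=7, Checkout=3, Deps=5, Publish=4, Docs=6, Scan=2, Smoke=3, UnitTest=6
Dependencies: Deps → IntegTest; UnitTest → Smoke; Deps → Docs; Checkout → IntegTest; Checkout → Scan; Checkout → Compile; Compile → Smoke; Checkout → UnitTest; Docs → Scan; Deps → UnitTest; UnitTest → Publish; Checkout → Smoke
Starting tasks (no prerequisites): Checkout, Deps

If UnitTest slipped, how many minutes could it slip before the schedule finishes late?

Deps→UnitTest→Publish = 5+6+4 = 15 sets the makespan at 15 minutes.
UnitTest finishes as early as 11 and must finish by 11.
So UnitTest can slip 11 − 11 = 0 minutes.

0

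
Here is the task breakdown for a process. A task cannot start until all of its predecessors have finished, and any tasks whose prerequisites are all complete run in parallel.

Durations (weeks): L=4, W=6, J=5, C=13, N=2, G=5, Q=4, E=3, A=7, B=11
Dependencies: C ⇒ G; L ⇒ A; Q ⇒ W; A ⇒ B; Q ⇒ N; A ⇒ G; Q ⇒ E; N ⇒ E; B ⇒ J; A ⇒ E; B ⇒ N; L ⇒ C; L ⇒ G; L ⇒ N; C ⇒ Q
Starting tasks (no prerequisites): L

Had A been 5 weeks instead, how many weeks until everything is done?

27

Critical path before the change: L→A→B→N→E = 4+7+11+2+3 = 27 giving 27 weeks.
Since A is critical, the -2 change carries straight to that chain (now 25 weeks).
The binding chain switches to L→C→Q→W = 4+13+4+6 = 27; finish 27 weeks.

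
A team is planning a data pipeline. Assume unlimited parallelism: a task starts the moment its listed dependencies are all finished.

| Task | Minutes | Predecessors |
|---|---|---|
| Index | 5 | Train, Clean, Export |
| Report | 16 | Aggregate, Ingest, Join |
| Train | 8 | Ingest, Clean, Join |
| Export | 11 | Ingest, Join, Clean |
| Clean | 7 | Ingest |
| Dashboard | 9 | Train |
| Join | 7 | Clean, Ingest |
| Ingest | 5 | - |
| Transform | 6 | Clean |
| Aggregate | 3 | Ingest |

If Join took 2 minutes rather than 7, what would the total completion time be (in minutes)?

Critical path before the change: Ingest→Clean→Join→Train→Dashboard = 5+7+7+8+9 = 36 giving 36 minutes.
Join is on the critical path; changing it to 2 makes that path 31 minutes.
That remains the longest chain; total 31 minutes.

31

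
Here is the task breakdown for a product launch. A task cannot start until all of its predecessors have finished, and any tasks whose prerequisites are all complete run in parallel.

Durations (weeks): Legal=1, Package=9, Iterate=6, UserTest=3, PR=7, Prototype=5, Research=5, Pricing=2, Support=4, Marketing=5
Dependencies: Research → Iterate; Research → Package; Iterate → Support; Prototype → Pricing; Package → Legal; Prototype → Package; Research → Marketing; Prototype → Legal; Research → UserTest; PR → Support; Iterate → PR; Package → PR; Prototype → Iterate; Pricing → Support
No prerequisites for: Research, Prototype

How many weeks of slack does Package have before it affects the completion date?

0

Critical path: Research→Package→PR→Support = 5+9+7+4 = 25, so the finish is 25 weeks.
Package finishes as early as 14 and must finish by 14.
Slack of Package = 5 − 5 = 0 weeks.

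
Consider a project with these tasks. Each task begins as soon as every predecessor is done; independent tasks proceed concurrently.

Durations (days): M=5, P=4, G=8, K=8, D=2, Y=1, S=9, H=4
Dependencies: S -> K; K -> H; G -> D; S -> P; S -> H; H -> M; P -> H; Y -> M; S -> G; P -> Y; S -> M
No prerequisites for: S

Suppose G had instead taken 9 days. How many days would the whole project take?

Baseline: S→K→H→M = 9+8+4+5 = 26 → 26 days.
The longest path through G is only 19 days, so G has float 7.
No other chain overtakes it, so the finish is 26 days.

26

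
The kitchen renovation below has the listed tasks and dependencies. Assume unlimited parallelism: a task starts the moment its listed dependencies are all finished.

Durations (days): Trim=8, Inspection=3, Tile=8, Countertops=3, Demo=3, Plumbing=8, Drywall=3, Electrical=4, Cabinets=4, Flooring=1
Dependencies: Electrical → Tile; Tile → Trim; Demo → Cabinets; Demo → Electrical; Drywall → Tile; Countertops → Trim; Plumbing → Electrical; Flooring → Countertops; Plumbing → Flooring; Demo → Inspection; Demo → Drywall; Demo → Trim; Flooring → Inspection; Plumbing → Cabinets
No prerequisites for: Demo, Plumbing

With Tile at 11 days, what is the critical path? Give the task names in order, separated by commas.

The binding path is Plumbing→Electrical→Tile→Trim = 8+4+8+8 = 28; finish at 28 days.
Tile is on the critical path; changing it to 11 makes that path 31 days.
The critical path is still Plumbing→Electrical→Tile→Trim; finish is now 31 days.

Plumbing, Electrical, Tile, Trim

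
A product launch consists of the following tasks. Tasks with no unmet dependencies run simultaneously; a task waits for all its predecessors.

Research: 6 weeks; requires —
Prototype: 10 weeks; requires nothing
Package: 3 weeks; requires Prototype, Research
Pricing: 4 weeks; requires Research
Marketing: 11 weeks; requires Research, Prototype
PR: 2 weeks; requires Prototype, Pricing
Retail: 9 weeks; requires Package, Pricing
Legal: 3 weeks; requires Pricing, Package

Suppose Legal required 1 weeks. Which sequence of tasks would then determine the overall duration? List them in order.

Prototype, Package, Retail

Critical path before the change: Prototype→Package→Retail = 10+3+9 = 22 giving 22 weeks.
Legal has 6 weeks of float (longest path through it is 16).
The critical path is still Prototype→Package→Retail; finish is now 22 weeks.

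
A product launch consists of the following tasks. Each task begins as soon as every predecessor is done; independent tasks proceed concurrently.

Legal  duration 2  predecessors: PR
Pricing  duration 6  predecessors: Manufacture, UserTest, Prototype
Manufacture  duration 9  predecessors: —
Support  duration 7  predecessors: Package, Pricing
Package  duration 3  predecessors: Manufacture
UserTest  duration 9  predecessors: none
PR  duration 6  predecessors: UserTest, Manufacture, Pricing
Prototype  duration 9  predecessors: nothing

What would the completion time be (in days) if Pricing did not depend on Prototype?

With the dependency in place, Prototype→Pricing→PR→Legal = 9+6+6+2 = 23 sets the finish at 23 days.
Dropping Prototype→Pricing doesn't change Pricing's earliest start (9); another predecessor still binds.
After: UserTest→Pricing→PR→Legal = 9+6+6+2 = 23 → 23 days.

23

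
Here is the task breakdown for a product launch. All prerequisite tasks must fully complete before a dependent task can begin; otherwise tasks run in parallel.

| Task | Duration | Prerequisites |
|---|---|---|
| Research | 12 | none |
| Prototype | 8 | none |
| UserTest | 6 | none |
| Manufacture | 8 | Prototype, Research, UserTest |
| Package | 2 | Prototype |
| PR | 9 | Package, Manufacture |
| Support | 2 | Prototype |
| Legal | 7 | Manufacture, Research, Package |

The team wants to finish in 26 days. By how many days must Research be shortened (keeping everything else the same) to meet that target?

3

Current finish: 29 days; target: 26.
Research is on every critical path, so each day cut from Research cuts the finish by one (this holds down to a finish of 25).
Need 29 − 26 = 3 days off Research → Research becomes 9 days, finish becomes 26.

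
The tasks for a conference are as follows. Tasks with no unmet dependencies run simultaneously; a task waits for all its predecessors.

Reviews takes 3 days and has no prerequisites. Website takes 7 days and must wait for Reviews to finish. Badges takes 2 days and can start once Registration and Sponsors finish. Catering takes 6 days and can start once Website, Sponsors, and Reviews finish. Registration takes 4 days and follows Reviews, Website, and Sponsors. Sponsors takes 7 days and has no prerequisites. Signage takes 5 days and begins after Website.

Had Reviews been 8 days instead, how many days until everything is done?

21

The binding path is Reviews→Website→Registration→Badges = 3+7+4+2 = 16; finish at 16 days.
Reviews is on the critical path; changing it to 8 makes that path 21 days.
The critical path is still Reviews→Website→Registration→Badges; finish is now 21 days.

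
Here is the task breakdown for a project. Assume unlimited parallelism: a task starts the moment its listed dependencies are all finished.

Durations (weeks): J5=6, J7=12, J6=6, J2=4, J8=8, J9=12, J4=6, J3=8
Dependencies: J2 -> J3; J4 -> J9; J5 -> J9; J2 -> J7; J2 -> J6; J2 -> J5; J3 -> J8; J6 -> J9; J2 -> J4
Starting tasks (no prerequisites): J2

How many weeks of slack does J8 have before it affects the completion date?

Critical path: J2→J4→J9 = 4+6+12 = 22, so the finish is 22 weeks.
The longest chain containing J8 totals 20 weeks.
Float = 22 − 20 = 2.

2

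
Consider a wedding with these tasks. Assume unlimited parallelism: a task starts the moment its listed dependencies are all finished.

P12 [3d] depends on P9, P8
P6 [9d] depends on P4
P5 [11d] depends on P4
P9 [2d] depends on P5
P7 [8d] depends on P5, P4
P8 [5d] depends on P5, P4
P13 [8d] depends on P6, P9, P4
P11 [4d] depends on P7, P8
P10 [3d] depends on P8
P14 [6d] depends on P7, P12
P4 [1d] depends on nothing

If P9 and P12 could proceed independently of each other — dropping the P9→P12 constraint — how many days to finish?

Before: longest chain P4→P5→P7→P14 = 1+11+8+6 = 26, finish 26.
Dropping P9→P12 doesn't change P12's earliest start (17); another predecessor still binds.
The longest chain is now P4→P5→P7→P14 = 1+11+8+6 = 26, so the plan takes 26 days.

26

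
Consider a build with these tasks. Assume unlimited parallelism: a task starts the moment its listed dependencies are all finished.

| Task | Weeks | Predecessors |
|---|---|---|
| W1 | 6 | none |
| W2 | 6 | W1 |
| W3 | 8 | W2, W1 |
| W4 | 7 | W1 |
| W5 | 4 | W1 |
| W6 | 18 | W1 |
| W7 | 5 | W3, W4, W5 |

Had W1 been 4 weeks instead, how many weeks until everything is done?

23

Critical path before the change: W1→W2→W3→W7 = 6+6+8+5 = 25 giving 25 weeks.
W1 is on the critical path; changing it to 4 makes that path 23 weeks.
That remains the longest chain; total 23 weeks.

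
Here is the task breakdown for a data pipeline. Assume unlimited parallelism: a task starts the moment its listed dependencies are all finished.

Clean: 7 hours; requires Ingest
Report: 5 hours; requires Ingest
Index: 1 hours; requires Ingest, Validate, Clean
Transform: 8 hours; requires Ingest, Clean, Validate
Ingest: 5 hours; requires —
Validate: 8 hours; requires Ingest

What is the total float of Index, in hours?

Critical path: Ingest→Validate→Transform = 5+8+8 = 21, so the finish is 21 hours.
Index finishes as early as 14 and must finish by 21.
Float = 21 − 14 = 7.

7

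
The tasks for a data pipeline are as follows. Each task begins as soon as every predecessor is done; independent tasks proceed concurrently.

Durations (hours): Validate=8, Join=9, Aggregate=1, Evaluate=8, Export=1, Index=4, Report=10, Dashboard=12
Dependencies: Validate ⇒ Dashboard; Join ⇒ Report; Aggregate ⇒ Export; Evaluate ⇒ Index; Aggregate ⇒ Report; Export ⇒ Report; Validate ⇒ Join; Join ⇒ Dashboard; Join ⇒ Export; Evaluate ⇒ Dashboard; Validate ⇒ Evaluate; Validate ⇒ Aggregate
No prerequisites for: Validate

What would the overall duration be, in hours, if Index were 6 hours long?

Baseline: Validate→Join→Dashboard = 8+9+12 = 29 → 29 hours.
Index has 9 hours of float (longest path through it is 20).
The critical path is still Validate→Join→Dashboard; finish is now 29 hours.

29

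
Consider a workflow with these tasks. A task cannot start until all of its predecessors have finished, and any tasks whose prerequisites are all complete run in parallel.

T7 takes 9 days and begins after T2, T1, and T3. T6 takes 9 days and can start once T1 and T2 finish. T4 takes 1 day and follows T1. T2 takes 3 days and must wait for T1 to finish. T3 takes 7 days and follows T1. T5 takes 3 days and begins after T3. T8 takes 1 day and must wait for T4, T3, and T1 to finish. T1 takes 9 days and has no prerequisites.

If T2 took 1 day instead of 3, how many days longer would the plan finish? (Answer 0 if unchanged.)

Critical path before the change: T1→T3→T7 = 9+7+9 = 25 giving 25 days.
T2 is off the critical path — its longest chain is 21 days, giving 4 of slack.
That remains the longest chain; total 25 days.
Change in finish: 25 − 25 = +0 days.

0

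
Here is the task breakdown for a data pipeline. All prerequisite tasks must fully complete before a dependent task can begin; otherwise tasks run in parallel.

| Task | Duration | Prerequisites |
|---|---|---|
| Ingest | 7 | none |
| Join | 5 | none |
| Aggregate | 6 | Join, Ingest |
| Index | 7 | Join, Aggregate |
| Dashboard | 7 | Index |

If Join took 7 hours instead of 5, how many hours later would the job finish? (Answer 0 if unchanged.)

The binding path is Ingest→Aggregate→Index→Dashboard = 7+6+7+7 = 27; finish at 27 hours.
The longest path through Join is only 25 hours, so Join has float 2.
That remains the longest chain; total 27 hours.
Change in finish: 27 − 27 = +0 hours.

0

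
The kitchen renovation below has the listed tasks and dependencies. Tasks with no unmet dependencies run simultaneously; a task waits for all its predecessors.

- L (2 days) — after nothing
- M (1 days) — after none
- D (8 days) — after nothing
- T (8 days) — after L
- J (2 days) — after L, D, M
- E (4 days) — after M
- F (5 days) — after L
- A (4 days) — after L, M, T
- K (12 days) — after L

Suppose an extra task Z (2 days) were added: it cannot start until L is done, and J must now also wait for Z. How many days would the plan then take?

Originally the plan takes 14 days.
With Z inserted, J now waits for max(L, D, M, Z).
New critical path: L→T→A = 2+8+4 = 14 ⇒ 14 days.

14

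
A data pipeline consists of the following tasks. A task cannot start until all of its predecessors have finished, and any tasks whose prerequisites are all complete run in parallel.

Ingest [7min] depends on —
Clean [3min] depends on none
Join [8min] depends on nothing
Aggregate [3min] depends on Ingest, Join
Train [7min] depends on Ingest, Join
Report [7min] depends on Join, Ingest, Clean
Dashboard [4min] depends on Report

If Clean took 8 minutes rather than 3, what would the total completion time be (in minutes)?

19

As given, the longest chain is Join→Report→Dashboard = 8+7+4 = 19, so the finish is 19 minutes.
The longest path through Clean is only 14 minutes, so Clean has float 5.
New critical path: Clean→Report→Dashboard = 8+7+4 = 19 ⇒ 19 minutes.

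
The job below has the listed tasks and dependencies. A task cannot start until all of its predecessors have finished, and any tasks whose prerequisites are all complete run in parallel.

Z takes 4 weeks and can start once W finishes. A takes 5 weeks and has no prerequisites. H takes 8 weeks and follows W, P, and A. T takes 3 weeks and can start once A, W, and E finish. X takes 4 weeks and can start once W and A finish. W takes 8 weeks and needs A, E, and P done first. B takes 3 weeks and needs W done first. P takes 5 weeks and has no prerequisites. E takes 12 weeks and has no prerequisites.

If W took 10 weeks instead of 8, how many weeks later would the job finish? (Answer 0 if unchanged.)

2

Critical path before the change: E→W→H = 12+8+8 = 28 giving 28 weeks.
W is on the critical path; changing it to 10 makes that path 30 weeks.
No other chain overtakes it, so the finish is 30 weeks.
Change in finish: 30 − 28 = +2 weeks.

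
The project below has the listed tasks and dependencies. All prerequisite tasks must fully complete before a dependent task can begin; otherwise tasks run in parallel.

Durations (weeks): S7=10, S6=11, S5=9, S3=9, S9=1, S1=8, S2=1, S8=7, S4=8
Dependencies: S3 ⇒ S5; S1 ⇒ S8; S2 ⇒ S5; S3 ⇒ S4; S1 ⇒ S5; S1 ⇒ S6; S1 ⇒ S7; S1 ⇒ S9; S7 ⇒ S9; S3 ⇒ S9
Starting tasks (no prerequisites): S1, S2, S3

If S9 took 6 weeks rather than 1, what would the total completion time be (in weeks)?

As given, the longest chain is S1→S7→S9 = 8+10+1 = 19, so the finish is 19 weeks.
Since S9 is critical, the +5 change carries straight to that chain (now 24 weeks).
No other chain overtakes it, so the finish is 24 weeks.

24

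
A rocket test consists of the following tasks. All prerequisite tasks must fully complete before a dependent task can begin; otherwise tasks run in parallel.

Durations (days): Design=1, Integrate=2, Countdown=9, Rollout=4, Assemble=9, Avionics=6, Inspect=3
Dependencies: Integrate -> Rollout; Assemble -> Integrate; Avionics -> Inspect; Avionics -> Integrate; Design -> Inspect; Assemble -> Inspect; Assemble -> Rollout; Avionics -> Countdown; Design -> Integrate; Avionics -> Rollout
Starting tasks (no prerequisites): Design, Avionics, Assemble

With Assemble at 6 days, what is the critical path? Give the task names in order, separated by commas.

Avionics, Countdown

The binding path is Assemble→Integrate→Rollout = 9+2+4 = 15; finish at 15 days.
Assemble is on the critical path; changing it to 6 makes that path 12 days.
New critical path: Avionics→Countdown = 6+9 = 15 ⇒ 15 days.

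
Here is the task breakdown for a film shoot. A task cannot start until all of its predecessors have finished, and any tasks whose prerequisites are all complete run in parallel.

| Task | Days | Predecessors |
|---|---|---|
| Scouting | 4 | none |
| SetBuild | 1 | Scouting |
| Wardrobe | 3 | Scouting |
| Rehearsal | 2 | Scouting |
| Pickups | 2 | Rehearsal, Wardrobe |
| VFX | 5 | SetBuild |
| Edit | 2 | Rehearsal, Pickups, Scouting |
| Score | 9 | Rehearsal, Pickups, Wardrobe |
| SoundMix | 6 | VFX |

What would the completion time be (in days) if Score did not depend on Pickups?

16

Before: longest chain Scouting→Wardrobe→Pickups→Score = 4+3+2+9 = 18, finish 18.
Without Pickups→Score, Score's earliest start moves from 9 to 7.
The longest chain is now Scouting→SetBuild→VFX→SoundMix = 4+1+5+6 = 16, so the project takes 16 days.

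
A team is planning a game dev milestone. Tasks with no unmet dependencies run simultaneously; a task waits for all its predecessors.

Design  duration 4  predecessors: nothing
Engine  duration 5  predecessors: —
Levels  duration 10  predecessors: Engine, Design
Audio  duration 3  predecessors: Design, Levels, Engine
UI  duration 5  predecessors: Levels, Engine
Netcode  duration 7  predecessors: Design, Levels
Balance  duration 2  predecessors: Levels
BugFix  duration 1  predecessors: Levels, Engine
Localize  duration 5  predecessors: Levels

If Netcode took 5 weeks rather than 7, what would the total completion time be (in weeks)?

20

The binding path is Engine→Levels→Netcode = 5+10+7 = 22; finish at 22 weeks.
Netcode lies on that path, so at 5 weeks the path becomes 20 weeks.
Now Engine→Levels→UI = 5+10+5 = 20 is longest, so the finish becomes 20 weeks.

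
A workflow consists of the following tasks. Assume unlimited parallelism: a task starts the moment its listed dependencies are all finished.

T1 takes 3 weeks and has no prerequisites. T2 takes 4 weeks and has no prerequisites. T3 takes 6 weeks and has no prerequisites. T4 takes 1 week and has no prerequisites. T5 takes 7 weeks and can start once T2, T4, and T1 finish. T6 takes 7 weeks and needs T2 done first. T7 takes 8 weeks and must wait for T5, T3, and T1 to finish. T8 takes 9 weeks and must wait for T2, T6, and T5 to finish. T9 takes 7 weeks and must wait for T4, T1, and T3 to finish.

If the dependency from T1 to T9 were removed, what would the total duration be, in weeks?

Before: longest chain T2→T5→T8 = 4+7+9 = 20, finish 20.
Dropping T1→T9 doesn't change T9's earliest start (6); another predecessor still binds.
The longest chain is now T2→T5→T8 = 4+7+9 = 20, so the schedule takes 20 weeks.

20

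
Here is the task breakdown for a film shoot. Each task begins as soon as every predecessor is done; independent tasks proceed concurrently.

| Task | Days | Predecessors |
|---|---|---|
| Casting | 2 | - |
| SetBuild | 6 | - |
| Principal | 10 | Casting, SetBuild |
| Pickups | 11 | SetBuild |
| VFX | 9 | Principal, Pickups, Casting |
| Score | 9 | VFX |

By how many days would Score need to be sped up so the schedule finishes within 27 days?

8

Current finish: 35 days; target: 27.
Score is on every critical path, so each day cut from Score cuts the finish by one (this holds down to a finish of 27).
Need 35 − 27 = 8 days off Score → Score becomes 1 day, finish becomes 27.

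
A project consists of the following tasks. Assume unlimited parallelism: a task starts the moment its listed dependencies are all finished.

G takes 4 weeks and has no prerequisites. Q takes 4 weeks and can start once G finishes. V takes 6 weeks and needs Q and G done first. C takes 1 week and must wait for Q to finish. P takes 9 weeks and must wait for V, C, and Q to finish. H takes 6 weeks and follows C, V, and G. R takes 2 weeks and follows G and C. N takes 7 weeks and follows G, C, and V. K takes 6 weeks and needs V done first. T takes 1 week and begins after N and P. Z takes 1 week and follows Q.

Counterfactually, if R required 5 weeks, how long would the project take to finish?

Baseline: G→Q→V→P→T = 4+4+6+9+1 = 24 → 24 weeks.
The longest path through R is only 11 weeks, so R has float 13.
The critical path is still G→Q→V→P→T; finish is now 24 weeks.

24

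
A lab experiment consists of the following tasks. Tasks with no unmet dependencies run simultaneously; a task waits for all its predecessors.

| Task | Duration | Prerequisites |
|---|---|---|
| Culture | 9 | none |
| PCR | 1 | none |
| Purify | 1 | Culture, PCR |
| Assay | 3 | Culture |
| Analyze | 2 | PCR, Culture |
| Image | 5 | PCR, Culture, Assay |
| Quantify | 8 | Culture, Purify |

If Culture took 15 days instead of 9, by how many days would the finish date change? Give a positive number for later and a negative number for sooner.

Baseline: Culture→Purify→Quantify = 9+1+8 = 18 → 18 days.
Culture lies on that path, so at 15 days the path becomes 24 days.
The critical path is still Culture→Purify→Quantify; finish is now 24 days.
Change in finish: 24 − 18 = +6 days.

6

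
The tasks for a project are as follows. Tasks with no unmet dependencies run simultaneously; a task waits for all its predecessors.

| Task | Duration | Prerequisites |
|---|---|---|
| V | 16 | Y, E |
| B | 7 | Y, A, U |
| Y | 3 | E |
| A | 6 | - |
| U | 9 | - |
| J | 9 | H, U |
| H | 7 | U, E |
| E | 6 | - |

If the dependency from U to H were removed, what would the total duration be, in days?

With the dependency in place, U→H→J = 9+7+9 = 25 sets the finish at 25 days.
Without U→H, H's earliest start moves from 9 to 6.
After: E→Y→V = 6+3+16 = 25 → 25 days.

25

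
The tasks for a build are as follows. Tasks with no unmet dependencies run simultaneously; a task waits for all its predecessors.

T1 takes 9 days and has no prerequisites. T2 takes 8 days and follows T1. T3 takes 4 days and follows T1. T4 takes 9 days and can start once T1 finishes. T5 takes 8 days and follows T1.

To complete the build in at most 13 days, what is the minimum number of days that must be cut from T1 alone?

Current finish: 18 days; target: 13.
T1 is on every critical path, so each day cut from T1 cuts the finish by one (this holds down to a finish of 10).
Need 18 − 13 = 5 days off T1 → T1 becomes 4 days, finish becomes 13.

5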